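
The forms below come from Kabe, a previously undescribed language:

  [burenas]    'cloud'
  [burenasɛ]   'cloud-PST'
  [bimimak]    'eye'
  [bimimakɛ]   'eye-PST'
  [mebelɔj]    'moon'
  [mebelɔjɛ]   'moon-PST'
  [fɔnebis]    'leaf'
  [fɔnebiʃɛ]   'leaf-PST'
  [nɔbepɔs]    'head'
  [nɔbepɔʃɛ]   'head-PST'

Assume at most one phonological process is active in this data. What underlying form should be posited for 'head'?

In [nɔbepɔs] and [nɔbepɔʃɛ] the final segment of 'head' alternates: [s] ~ [ʃ].
If /s/ were underlying and a rule turned it into [ʃ] before the PST suffix, 'cloud' would also alternate; but it has [s] in both [burenas] and [burenasɛ].
Therefore /ʃ/ is basic and [s] is derived by depalatalization (palato-alveolar /ʃ/ becomes [s] when no front vowel follows).

/nɔbepɔʃ/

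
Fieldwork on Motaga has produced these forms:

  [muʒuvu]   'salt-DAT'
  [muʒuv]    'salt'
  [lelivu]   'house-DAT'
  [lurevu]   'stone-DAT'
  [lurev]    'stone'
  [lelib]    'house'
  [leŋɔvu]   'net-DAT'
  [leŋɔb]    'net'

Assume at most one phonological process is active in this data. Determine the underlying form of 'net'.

/leŋɔb/

In [leŋɔb] and [leŋɔvu] the final segment of 'net' alternates: [b] ~ [v].
If /v/ were underlying and a rule turned it into [b] in isolation, 'salt' would also alternate; but it has [v] in both [muʒuv] and [muʒuvu].
The underlying segment must be /b/; voiced stops become fricatives between vowels, yielding [v] there.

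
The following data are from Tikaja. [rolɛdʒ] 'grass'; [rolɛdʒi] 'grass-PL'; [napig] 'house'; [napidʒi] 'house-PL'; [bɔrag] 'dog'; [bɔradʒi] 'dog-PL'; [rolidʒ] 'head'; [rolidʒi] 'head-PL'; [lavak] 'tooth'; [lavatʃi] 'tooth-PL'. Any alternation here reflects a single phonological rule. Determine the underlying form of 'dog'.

/bɔrag/

In [bɔrag] and [bɔradʒi] the final segment of 'dog' alternates: [g] ~ [dʒ].
Compare 'grass', with invariant [dʒ] in [rolɛdʒ] and [rolɛdʒi]: an analysis with underlying /dʒ/ and a rule producing [g] in isolation would wrongly predict alternation here too.
The alternation reflects palatalization before a front vowel: /k/ and /g/ become palato-alveolar [tʃ] and [dʒ] before a front vowel. /g/ is underlying.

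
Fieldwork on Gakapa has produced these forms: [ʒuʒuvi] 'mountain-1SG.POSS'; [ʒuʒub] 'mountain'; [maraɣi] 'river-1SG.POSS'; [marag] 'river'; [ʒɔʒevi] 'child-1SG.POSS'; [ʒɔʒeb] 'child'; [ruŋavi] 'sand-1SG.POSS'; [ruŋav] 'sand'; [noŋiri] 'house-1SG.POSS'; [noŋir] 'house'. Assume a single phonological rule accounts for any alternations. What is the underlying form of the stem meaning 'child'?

The stem for 'child' ends in [v] in [ʒɔʒevi] but [b] in [ʒɔʒeb].
Compare 'sand', with invariant [v] in [ruŋavi] and [ruŋav]: an analysis with underlying /v/ and a rule producing [b] in isolation would wrongly predict alternation here too.
The alternation reflects intervocalic spirantization: voiced stops become fricatives between vowels. /b/ is underlying.

/ʒɔʒeb/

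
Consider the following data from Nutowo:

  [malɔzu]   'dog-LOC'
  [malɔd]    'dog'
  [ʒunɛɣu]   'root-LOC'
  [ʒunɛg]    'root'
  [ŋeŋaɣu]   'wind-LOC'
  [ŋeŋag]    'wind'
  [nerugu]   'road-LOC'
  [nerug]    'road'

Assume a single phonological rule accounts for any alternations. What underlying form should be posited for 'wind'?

The stem for 'wind' ends in [ɣ] in [ŋeŋaɣu] but [g] in [ŋeŋag].
If /g/ were underlying and a rule turned it into [ɣ] before the LOC suffix, 'road' would also alternate; but it has [g] in both [nerugu] and [nerug].
The alternation reflects word-final hardening: voiced fricatives become stops word-finally. /ɣ/ is underlying.
Hence 'wind' is /ŋeŋaɣ/ underlyingly.

/ŋeŋaɣ/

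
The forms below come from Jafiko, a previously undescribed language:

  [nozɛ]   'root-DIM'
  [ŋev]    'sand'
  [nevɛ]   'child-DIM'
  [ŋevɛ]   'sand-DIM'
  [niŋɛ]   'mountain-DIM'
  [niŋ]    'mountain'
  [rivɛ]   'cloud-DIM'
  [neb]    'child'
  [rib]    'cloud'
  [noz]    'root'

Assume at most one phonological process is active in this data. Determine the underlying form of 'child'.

The root 'child' surfaces as [neb] and [nevɛ], with a stem-final [b] ~ [v] alternation.
But 'sand' keeps [v] in both environments ([ŋev], [ŋevɛ]), so there is no rule changing /v/ to [b] in isolation.
The alternation reflects intervocalic spirantization: voiced stops become fricatives between vowels. /b/ is underlying.
Hence 'child' is /neb/ underlyingly.

/neb/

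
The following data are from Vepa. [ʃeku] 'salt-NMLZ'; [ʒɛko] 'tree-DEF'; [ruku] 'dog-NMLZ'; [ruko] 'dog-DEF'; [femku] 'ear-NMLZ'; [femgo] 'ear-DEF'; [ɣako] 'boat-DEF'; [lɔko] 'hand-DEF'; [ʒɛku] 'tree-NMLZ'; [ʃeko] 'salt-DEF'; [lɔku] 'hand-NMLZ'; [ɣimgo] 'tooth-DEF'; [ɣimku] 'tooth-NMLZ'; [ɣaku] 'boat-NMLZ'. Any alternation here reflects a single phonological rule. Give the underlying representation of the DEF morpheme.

The DEF morpheme has two allomorphs, [-go] and [-ko].
By contrast the NMLZ suffix keeps its initial [k] throughout — that segment must be underlying.
The DEF suffix is therefore /-go/ underlyingly, with post-vocalic devoicing: voiced stops become voiceless after a vowel.

/-go/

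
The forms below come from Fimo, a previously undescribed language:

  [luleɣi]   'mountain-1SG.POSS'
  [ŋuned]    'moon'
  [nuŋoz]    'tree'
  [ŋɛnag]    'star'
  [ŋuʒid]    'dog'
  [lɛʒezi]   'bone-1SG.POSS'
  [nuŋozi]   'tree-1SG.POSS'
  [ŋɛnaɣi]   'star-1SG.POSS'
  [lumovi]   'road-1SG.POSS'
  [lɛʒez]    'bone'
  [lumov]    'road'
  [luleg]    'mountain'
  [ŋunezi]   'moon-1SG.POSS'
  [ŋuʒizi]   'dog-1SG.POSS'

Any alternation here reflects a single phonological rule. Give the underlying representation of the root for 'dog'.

/ŋuʒid/

The stem for 'dog' ends in [d] in [ŋuʒid] but [z] in [ŋuʒizi].
Compare 'bone', with invariant [z] in [lɛʒez] and [lɛʒezi]: an analysis with underlying /z/ and a rule producing [d] in isolation would wrongly predict alternation here too.
The alternation reflects intervocalic spirantization: voiced stops become fricatives between vowels. /d/ is underlying.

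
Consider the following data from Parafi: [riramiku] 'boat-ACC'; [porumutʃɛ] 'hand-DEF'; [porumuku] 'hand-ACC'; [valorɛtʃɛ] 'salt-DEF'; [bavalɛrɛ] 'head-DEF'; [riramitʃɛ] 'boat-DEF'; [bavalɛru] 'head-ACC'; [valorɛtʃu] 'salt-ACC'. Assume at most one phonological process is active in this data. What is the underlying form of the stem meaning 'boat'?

The stem for 'boat' ends in [tʃ] in [riramitʃɛ] but [k] in [riramiku].
If /tʃ/ were underlying and a rule turned it into [k] before the ACC suffix, 'salt' would also alternate; but it has [tʃ] in both [valorɛtʃɛ] and [valorɛtʃu].
The underlying segment must be /k/; /k/ becomes palato-alveolar [tʃ] before a front vowel, yielding [tʃ] there.

/riramik/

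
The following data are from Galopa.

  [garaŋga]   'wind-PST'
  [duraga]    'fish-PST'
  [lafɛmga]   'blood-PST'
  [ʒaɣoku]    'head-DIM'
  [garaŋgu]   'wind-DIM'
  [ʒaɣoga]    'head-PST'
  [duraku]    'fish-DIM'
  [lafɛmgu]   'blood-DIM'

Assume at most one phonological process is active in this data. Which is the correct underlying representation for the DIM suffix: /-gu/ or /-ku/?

/-ku/

The DIM morpheme has two allomorphs, [-gu] and [-ku].
By contrast the PST suffix keeps its initial [g] throughout — that segment must be underlying.
The DIM suffix is therefore /-ku/ underlyingly, with post-nasal voicing: voiceless stops become voiced after a nasal.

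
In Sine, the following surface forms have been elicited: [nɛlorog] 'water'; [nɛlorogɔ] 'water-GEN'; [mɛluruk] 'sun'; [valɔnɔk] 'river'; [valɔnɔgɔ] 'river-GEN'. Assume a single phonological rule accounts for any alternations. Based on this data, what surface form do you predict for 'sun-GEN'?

[mɛlurugɔ]

The root 'river' surfaces as [valɔnɔk] and [valɔnɔgɔ], with a stem-final [k] ~ [g] alternation.
The stem 'water' ([nɛlorog], [nɛlorogɔ]) shows [g] unchanged in both environments, so [g] cannot be basic with [k] derived in isolation.
The underlying segment must be /k/; voiceless stops become voiced between vowels, yielding [g] there.
The one attested form of 'sun', [mɛluruk], shows underlying /mɛluruk/. Applying the same rule between vowels gives [mɛlurugɔ].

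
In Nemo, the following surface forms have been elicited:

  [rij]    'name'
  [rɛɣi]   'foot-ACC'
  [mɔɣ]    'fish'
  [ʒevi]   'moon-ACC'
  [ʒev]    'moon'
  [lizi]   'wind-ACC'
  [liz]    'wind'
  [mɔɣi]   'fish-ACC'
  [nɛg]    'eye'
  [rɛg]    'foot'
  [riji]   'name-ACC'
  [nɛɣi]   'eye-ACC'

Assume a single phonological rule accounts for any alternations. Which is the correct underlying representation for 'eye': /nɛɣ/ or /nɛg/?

/nɛg/

'eye' shows [g] ~ [ɣ] at the end of the stem ([nɛg] vs [nɛɣi]).
The stem 'fish' ([mɔɣ], [mɔɣi]) shows [ɣ] unchanged in both environments, so [ɣ] cannot be basic with [g] derived in isolation.
The underlying segment must be /g/; voiced stops become fricatives between vowels, yielding [ɣ] there.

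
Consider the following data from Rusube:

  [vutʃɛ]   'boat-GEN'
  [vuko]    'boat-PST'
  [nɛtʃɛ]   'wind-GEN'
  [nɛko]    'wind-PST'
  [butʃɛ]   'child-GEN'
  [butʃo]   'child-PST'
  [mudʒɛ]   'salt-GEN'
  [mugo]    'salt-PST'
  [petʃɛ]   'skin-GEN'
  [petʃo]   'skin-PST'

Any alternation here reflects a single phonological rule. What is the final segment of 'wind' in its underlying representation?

The root 'wind' surfaces as [nɛtʃɛ] and [nɛko], with a stem-final [tʃ] ~ [k] alternation.
The stem 'child' ([butʃɛ], [butʃo]) shows [tʃ] unchanged in both environments, so [tʃ] cannot be basic with [k] derived before the PST suffix.
The alternation reflects palatalization before a front vowel: /k/ and /g/ become palato-alveolar [tʃ] and [dʒ] before a front vowel. /k/ is underlying.

/k/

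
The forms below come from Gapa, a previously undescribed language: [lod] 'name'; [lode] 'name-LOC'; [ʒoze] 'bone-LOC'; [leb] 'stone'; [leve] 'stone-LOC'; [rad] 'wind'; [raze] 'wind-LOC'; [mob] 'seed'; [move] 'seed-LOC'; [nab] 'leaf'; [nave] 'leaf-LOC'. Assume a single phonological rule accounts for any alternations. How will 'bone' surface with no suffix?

The root 'wind' surfaces as [rad] and [raze], with a stem-final [d] ~ [z] alternation.
The stem 'name' ([lod], [lode]) shows [d] unchanged in both environments, so [d] cannot be basic with [z] derived before the LOC suffix.
The alternation reflects word-final hardening: voiced fricatives become stops word-finally. /z/ is underlying.
The one attested form of 'bone', [ʒoze], shows underlying /ʒoz/. Applying the same rule word-finally gives [ʒod].

[ʒod]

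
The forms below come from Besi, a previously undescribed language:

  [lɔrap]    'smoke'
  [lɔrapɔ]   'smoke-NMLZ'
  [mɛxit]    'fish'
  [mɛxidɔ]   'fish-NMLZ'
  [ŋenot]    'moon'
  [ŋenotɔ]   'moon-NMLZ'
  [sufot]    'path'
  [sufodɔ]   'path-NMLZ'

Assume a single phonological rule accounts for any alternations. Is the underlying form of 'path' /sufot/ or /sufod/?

/sufod/

The root 'path' surfaces as [sufot] and [sufodɔ], with a stem-final [t] ~ [d] alternation.
But 'moon' keeps [t] in both environments ([ŋenot], [ŋenotɔ]), so there is no rule changing /t/ to [d] before the NMLZ suffix.
Therefore /d/ is basic and [t] is derived by word-final obstruent devoicing (voiced obstruents become voiceless word-finally).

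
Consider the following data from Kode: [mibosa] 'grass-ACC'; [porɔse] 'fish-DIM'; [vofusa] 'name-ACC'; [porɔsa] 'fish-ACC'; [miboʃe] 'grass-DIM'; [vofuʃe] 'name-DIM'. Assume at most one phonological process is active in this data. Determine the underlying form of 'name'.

/vofuʃ/

The root 'name' surfaces as [vofusa] and [vofuʃe], with a stem-final [s] ~ [ʃ] alternation.
Compare 'fish', with invariant [s] in [porɔsa] and [porɔse]: an analysis with underlying /s/ and a rule producing [ʃ] before the DIM suffix would wrongly predict alternation here too.
So /ʃ/ is underlying, and a rule of depalatalization — palato-alveolar /ʃ/ becomes [s] when no front vowel follows — gives [s].
The underlying form of 'name' is therefore /vofuʃ/.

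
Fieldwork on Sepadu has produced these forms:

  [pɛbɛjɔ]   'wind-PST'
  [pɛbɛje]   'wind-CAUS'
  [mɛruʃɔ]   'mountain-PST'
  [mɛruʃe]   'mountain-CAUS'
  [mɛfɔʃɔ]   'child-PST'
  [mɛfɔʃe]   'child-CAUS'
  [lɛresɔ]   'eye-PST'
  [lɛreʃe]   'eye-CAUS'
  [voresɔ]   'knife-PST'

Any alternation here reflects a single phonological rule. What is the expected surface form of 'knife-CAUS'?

'eye' shows [s] ~ [ʃ] at the end of the stem ([lɛresɔ] vs [lɛreʃe]).
Compare 'child', with invariant [ʃ] in [mɛfɔʃɔ] and [mɛfɔʃe]: an analysis with underlying /ʃ/ and a rule producing [s] before the PST suffix would wrongly predict alternation here too.
So /s/ is underlying, and a rule of palatalization before a front vowel — /s/ becomes palato-alveolar [ʃ] before a front vowel — gives [ʃ].
From [voresɔ] the stem 'knife' is /vores/; before a front vowel this yields [voreʃe].

[voreʃe]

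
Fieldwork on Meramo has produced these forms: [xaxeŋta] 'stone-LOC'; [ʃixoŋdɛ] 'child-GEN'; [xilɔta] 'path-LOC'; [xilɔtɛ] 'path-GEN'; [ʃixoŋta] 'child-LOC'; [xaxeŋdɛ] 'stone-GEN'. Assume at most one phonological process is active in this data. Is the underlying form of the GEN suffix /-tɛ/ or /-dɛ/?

/-dɛ/

The GEN morpheme has two allomorphs, [-dɛ] and [-tɛ].
By contrast the LOC suffix keeps its initial [t] throughout — that segment must be underlying.
So the underlying form is /-dɛ/, and voiced stops become voiceless after a vowel.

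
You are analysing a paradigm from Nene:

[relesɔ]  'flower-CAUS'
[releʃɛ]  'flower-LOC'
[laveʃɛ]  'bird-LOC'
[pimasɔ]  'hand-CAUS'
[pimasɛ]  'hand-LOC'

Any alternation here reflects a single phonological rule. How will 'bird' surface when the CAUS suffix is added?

The root 'flower' surfaces as [relesɔ] and [releʃɛ], with a stem-final [s] ~ [ʃ] alternation.
But 'hand' keeps [s] in both environments ([pimasɔ], [pimasɛ]), so there is no rule changing /s/ to [ʃ] before the LOC suffix.
The alternation reflects depalatalization: palato-alveolar /ʃ/ becomes [s] when no front vowel follows. /ʃ/ is underlying.
The one attested form of 'bird', [laveʃɛ], shows underlying /laveʃ/. Applying the same rule when no front vowel follows gives [lavesɔ].

[lavesɔ]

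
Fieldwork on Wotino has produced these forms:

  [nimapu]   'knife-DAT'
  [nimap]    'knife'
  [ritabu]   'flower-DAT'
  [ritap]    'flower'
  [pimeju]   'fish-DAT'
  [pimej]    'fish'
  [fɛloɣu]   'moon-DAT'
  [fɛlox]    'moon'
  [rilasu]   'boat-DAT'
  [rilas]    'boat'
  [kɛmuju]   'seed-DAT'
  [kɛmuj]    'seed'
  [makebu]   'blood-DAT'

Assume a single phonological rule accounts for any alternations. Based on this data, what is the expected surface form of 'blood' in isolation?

[makep]

The root 'flower' surfaces as [ritabu] and [ritap], with a stem-final [b] ~ [p] alternation.
The stem 'knife' ([nimapu], [nimap]) shows [p] unchanged in both environments, so [p] cannot be basic with [b] derived before the DAT suffix.
The alternation reflects word-final obstruent devoicing: voiced obstruents become voiceless word-finally. /b/ is underlying.
From [makebu] the stem 'blood' is /makeb/; word-finally this yields [makep].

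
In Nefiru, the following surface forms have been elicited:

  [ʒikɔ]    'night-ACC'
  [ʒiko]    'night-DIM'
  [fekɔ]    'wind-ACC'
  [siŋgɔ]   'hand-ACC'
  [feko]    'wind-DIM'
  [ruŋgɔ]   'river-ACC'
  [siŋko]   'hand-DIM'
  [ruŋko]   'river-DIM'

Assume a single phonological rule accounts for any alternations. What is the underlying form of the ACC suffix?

The ACC morpheme has two allomorphs, [-gɔ] and [-kɔ].
The DIM suffix, which begins with [k], is invariant after every stem; so [k] is not altered by any rule here.
So the underlying form is /-gɔ/, and voiced stops become voiceless after a vowel.

/-gɔ/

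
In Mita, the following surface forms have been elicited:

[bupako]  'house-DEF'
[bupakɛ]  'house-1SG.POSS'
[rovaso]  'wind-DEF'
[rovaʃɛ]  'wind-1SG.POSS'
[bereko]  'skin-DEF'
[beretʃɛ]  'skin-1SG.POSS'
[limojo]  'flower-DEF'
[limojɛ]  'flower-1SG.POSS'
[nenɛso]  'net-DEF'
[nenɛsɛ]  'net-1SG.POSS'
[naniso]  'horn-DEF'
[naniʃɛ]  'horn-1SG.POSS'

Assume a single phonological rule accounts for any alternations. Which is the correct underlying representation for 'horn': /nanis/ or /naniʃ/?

'horn' shows [s] ~ [ʃ] at the end of the stem ([naniso] vs [naniʃɛ]).
If /s/ were underlying and a rule turned it into [ʃ] before the 1SG.POSS suffix, 'net' would also alternate; but it has [s] in both [nenɛso] and [nenɛsɛ].
The underlying segment must be /ʃ/; palato-alveolar /tʃ/ and /ʃ/ become [k] and [s] when no front vowel follows, yielding [s] there.

/naniʃ/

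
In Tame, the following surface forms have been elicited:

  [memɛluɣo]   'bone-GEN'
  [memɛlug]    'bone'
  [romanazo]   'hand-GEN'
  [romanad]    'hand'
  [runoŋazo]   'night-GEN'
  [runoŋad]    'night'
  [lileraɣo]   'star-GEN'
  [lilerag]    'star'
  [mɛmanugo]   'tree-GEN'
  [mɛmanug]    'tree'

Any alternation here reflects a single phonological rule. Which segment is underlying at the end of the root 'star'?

The stem for 'star' ends in [ɣ] in [lileraɣo] but [g] in [lilerag].
If /g/ were underlying and a rule turned it into [ɣ] before the GEN suffix, 'tree' would also alternate; but it has [g] in both [mɛmanugo] and [mɛmanug].
The underlying segment must be /ɣ/; voiced fricatives become stops word-finally, yielding [g] there.

/ɣ/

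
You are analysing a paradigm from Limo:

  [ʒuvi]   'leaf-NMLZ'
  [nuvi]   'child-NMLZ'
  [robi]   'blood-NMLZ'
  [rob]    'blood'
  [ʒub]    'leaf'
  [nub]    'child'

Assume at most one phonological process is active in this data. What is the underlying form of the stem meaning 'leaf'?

/ʒuv/

The root 'leaf' surfaces as [ʒub] and [ʒuvi], with a stem-final [b] ~ [v] alternation.
The stem 'blood' ([rob], [robi]) shows [b] unchanged in both environments, so [b] cannot be basic with [v] derived before the NMLZ suffix.
So /v/ is underlying, and a rule of word-final hardening — voiced fricatives become stops word-finally — gives [b].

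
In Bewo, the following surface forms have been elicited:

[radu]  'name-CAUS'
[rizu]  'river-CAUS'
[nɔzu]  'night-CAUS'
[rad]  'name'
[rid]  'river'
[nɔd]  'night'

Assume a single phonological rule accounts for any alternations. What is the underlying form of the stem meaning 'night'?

The stem for 'night' ends in [d] in [nɔd] but [z] in [nɔzu].
But 'name' keeps [d] in both environments ([rad], [radu]), so there is no rule changing /d/ to [z] before the CAUS suffix.
So /z/ is underlying, and a rule of word-final hardening — voiced fricatives become stops word-finally — gives [d].
The underlying form of 'night' is therefore /nɔz/.

/nɔz/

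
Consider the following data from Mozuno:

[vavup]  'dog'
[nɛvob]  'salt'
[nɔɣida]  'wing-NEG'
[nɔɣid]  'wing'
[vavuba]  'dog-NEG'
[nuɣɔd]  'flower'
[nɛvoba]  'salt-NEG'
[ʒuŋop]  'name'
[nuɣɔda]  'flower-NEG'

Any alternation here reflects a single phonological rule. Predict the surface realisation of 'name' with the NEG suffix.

[ʒuŋoba]

The stem for 'dog' ends in [b] in [vavuba] but [p] in [vavup].
Compare 'salt', with invariant [b] in [nɛvoba] and [nɛvob]: an analysis with underlying /b/ and a rule producing [p] in isolation would wrongly predict alternation here too.
So /p/ is underlying, and a rule of intervocalic voicing — voiceless stops become voiced between vowels — gives [b].
The one attested form of 'name', [ʒuŋop], shows underlying /ʒuŋop/. Applying the same rule between vowels gives [ʒuŋoba].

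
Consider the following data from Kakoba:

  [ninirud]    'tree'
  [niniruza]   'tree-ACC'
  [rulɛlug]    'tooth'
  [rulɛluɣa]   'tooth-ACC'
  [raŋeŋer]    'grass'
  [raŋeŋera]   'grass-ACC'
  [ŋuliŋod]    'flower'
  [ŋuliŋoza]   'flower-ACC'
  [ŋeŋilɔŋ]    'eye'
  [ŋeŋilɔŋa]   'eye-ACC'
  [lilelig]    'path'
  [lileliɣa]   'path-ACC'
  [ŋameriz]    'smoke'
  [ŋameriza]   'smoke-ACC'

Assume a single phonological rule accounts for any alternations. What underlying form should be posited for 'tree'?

'tree' shows [d] ~ [z] at the end of the stem ([ninirud] vs [niniruza]).
Compare 'smoke', with invariant [z] in [ŋameriz] and [ŋameriza]: an analysis with underlying /z/ and a rule producing [d] in isolation would wrongly predict alternation here too.
The underlying segment must be /d/; voiced stops become fricatives between vowels, yielding [z] there.

/ninirud/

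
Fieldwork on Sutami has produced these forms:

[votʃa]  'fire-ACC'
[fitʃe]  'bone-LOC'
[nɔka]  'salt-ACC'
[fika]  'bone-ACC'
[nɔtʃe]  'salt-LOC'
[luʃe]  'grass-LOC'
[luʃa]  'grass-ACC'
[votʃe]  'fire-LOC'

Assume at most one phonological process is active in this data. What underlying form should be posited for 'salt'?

/nɔk/

In [nɔtʃe] and [nɔka] the final segment of 'salt' alternates: [tʃ] ~ [k].
If /tʃ/ were underlying and a rule turned it into [k] before the ACC suffix, 'fire' would also alternate; but it has [tʃ] in both [votʃe] and [votʃa].
So /k/ is underlying, and a rule of palatalization before a front vowel — /k/ becomes palato-alveolar [tʃ] before a front vowel — gives [tʃ].
Hence 'salt' is /nɔk/ underlyingly.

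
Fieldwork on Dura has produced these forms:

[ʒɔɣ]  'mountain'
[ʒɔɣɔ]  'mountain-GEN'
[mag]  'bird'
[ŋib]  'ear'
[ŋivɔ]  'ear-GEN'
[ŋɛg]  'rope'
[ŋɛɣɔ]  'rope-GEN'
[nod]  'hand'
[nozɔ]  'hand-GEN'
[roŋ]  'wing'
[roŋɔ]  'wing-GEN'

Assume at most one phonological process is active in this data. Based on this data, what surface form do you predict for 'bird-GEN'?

[maɣɔ]

The root 'rope' surfaces as [ŋɛg] and [ŋɛɣɔ], with a stem-final [g] ~ [ɣ] alternation.
Compare 'mountain', with invariant [ɣ] in [ʒɔɣ] and [ʒɔɣɔ]: an analysis with underlying /ɣ/ and a rule producing [g] in isolation would wrongly predict alternation here too.
The alternation reflects intervocalic spirantization: voiced stops become fricatives between vowels. /g/ is underlying.
From [mag] the stem 'bird' is /mag/; between vowels this yields [maɣɔ].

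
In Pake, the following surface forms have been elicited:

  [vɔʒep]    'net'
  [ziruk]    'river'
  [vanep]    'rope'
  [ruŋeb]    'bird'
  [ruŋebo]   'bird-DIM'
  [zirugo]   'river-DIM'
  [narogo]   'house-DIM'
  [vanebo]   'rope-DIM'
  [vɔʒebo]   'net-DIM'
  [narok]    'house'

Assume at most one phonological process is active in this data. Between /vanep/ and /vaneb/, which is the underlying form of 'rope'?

/vanep/

The root 'rope' surfaces as [vanep] and [vanebo], with a stem-final [p] ~ [b] alternation.
But 'bird' keeps [b] in both environments ([ruŋeb], [ruŋebo]), so there is no rule changing /b/ to [p] in isolation.
So /p/ is underlying, and a rule of intervocalic voicing — voiceless stops become voiced between vowels — gives [b].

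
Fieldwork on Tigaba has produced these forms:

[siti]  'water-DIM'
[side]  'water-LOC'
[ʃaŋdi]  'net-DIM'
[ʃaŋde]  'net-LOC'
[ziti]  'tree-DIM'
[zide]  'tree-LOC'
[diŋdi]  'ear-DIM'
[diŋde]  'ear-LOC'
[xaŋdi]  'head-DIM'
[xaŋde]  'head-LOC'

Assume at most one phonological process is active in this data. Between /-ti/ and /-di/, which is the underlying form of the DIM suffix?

The DIM morpheme has two allomorphs, [-di] and [-ti].
By contrast the LOC suffix keeps its initial [d] throughout — that segment must be underlying.
The DIM suffix is therefore /-ti/ underlyingly, with post-nasal voicing: voiceless stops become voiced after a nasal.

/-ti/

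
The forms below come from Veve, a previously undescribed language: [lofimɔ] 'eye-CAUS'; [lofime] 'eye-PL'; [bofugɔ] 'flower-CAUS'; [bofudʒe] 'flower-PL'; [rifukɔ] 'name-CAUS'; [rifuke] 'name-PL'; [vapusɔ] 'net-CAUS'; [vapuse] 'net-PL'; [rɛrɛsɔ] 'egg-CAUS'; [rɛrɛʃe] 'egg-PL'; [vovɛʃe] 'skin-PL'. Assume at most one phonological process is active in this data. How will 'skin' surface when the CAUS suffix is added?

In [rɛrɛsɔ] and [rɛrɛʃe] the final segment of 'egg' alternates: [s] ~ [ʃ].
The stem 'net' ([vapusɔ], [vapuse]) shows [s] unchanged in both environments, so [s] cannot be basic with [ʃ] derived before the PL suffix.
The alternation reflects depalatalization: palato-alveolar /dʒ/ and /ʃ/ become [g] and [s] when no front vowel follows. /ʃ/ is underlying.
The one attested form of 'skin', [vovɛʃe], shows underlying /vovɛʃ/. Applying the same rule when no front vowel follows gives [vovɛsɔ].

[vovɛsɔ]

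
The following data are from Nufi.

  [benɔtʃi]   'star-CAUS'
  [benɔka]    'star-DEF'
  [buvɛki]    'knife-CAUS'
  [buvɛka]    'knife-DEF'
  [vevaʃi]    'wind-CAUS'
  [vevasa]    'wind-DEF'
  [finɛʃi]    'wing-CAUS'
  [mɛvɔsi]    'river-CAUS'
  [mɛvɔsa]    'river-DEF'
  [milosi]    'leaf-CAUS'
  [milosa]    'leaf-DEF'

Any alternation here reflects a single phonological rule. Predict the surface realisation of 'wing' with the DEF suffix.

The root 'wind' surfaces as [vevaʃi] and [vevasa], with a stem-final [ʃ] ~ [s] alternation.
Compare 'river', with invariant [s] in [mɛvɔsi] and [mɛvɔsa]: an analysis with underlying /s/ and a rule producing [ʃ] before the CAUS suffix would wrongly predict alternation here too.
So /ʃ/ is underlying, and a rule of depalatalization — palato-alveolar /tʃ/ and /ʃ/ become [k] and [s] when no front vowel follows — gives [s].
The one attested form of 'wing', [finɛʃi], shows underlying /finɛʃ/. Applying the same rule when no front vowel follows gives [finɛsa].

[finɛsa]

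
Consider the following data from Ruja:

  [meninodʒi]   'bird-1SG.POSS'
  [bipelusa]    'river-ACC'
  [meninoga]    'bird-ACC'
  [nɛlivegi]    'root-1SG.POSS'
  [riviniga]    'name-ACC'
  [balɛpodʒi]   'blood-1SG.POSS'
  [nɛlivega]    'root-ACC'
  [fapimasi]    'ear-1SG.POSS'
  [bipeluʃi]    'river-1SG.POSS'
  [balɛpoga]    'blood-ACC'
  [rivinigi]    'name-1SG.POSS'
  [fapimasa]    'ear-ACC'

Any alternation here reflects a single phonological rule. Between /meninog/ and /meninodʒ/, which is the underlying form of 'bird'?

/meninodʒ/

'bird' shows [dʒ] ~ [g] at the end of the stem ([meninodʒi] vs [meninoga]).
If /g/ were underlying and a rule turned it into [dʒ] before the 1SG.POSS suffix, 'name' would also alternate; but it has [g] in both [rivinigi] and [riviniga].
So /dʒ/ is underlying, and a rule of depalatalization — palato-alveolar /dʒ/ and /ʃ/ become [g] and [s] when no front vowel follows — gives [g].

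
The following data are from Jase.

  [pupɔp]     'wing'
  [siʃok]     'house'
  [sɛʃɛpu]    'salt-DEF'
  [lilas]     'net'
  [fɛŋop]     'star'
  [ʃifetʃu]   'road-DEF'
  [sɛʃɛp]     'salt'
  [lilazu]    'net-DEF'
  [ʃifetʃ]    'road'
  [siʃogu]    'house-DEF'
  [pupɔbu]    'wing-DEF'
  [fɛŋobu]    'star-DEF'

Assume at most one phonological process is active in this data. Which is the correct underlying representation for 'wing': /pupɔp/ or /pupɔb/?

The stem for 'wing' ends in [p] in [pupɔp] but [b] in [pupɔbu].
But 'salt' keeps [p] in both environments ([sɛʃɛp], [sɛʃɛpu]), so there is no rule changing /p/ to [b] before the DEF suffix.
Therefore /b/ is basic and [p] is derived by word-final obstruent devoicing (voiced obstruents become voiceless word-finally).

/pupɔb/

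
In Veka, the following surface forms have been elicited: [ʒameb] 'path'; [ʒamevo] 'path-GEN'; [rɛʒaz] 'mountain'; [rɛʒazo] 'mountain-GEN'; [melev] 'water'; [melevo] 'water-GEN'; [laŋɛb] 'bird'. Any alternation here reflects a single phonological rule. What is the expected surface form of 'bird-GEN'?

[laŋɛvo]

'path' shows [b] ~ [v] at the end of the stem ([ʒameb] vs [ʒamevo]).
If /v/ were underlying and a rule turned it into [b] in isolation, 'water' would also alternate; but it has [v] in both [melev] and [melevo].
The alternation reflects intervocalic spirantization: voiced stops become fricatives between vowels. /b/ is underlying.
From [laŋɛb] the stem 'bird' is /laŋɛb/; between vowels this yields [laŋɛvo].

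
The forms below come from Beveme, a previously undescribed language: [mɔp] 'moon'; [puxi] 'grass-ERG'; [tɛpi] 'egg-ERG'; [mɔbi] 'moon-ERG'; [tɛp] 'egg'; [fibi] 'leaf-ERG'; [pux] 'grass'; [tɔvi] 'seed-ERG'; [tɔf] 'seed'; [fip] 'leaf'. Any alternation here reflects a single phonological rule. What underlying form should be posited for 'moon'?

The stem for 'moon' ends in [b] in [mɔbi] but [p] in [mɔp].
Compare 'egg', with invariant [p] in [tɛpi] and [tɛp]: an analysis with underlying /p/ and a rule producing [b] before the ERG suffix would wrongly predict alternation here too.
The alternation reflects word-final obstruent devoicing: voiced obstruents become voiceless word-finally. /b/ is underlying.

/mɔb/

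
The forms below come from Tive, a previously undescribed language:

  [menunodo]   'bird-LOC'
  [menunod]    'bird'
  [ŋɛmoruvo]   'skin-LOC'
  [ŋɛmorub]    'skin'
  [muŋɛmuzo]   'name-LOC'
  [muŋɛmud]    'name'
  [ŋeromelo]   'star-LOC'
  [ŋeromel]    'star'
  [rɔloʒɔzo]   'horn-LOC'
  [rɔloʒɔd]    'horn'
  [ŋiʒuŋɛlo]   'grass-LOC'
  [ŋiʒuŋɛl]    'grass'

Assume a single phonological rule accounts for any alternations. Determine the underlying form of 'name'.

The stem for 'name' ends in [z] in [muŋɛmuzo] but [d] in [muŋɛmud].
But 'bird' keeps [d] in both environments ([menunodo], [menunod]), so there is no rule changing /d/ to [z] before the LOC suffix.
Therefore /z/ is basic and [d] is derived by word-final hardening (voiced fricatives become stops word-finally).

/muŋɛmuz/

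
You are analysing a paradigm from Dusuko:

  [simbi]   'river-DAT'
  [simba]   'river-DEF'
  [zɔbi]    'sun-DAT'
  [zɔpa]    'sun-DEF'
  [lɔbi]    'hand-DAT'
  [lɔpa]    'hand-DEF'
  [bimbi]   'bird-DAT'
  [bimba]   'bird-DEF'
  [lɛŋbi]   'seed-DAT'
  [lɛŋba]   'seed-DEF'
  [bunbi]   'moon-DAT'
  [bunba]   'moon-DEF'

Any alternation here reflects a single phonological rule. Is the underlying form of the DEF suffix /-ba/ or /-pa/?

The DEF morpheme has two allomorphs, [-ba] and [-pa].
By contrast the DAT suffix keeps its initial [b] throughout — that segment must be underlying.
The DEF suffix is therefore /-pa/ underlyingly, with post-nasal voicing: voiceless stops become voiced after a nasal.

/-pa/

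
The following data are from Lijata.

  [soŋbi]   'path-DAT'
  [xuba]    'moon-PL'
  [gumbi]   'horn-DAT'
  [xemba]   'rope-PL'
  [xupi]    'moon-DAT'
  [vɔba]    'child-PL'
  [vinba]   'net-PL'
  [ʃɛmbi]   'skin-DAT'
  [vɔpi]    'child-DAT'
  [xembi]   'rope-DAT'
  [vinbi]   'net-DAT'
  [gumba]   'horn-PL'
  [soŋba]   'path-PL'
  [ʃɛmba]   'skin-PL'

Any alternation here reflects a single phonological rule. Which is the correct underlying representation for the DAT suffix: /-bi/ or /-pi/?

/-pi/

The DAT morpheme has two allomorphs, [-bi] and [-pi].
By contrast the PL suffix keeps its initial [b] throughout — that segment must be underlying.
The DAT suffix is therefore /-pi/ underlyingly, with post-nasal voicing: voiceless stops become voiced after a nasal.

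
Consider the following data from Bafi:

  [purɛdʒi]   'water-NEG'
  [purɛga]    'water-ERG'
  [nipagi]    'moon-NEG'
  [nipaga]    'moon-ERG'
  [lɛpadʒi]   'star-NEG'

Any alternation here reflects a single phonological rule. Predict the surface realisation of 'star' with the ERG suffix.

The stem for 'water' ends in [dʒ] in [purɛdʒi] but [g] in [purɛga].
The stem 'moon' ([nipagi], [nipaga]) shows [g] unchanged in both environments, so [g] cannot be basic with [dʒ] derived before the NEG suffix.
The underlying segment must be /dʒ/; palato-alveolar /dʒ/ becomes [g] when no front vowel follows, yielding [g] there.
From [lɛpadʒi] the stem 'star' is /lɛpadʒ/; when no front vowel follows this yields [lɛpaga].

[lɛpaga]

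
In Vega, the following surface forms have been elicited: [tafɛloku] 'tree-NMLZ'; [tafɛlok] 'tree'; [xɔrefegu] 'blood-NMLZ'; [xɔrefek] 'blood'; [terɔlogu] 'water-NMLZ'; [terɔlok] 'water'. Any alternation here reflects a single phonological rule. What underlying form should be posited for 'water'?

The root 'water' surfaces as [terɔlogu] and [terɔlok], with a stem-final [g] ~ [k] alternation.
The stem 'tree' ([tafɛloku], [tafɛlok]) shows [k] unchanged in both environments, so [k] cannot be basic with [g] derived before the NMLZ suffix.
Therefore /g/ is basic and [k] is derived by word-final obstruent devoicing (voiced obstruents become voiceless word-finally).

/terɔlog/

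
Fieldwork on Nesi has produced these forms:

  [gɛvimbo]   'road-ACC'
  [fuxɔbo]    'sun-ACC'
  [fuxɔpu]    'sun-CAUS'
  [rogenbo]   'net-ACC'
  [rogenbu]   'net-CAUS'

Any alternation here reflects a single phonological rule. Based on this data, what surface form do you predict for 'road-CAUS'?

[gɛvimbu]

The CAUS suffix surfaces as [-bu] and [-pu], depending on the final segment of the stem.
The ACC suffix, which begins with [b], is invariant after every stem; so [b] is not altered by any rule here.
So the underlying form is /-pu/, and voiceless stops become voiced after a nasal.
After 'road', which ends in a nasal, the suffix surfaces as [-bu], giving [gɛvimbu].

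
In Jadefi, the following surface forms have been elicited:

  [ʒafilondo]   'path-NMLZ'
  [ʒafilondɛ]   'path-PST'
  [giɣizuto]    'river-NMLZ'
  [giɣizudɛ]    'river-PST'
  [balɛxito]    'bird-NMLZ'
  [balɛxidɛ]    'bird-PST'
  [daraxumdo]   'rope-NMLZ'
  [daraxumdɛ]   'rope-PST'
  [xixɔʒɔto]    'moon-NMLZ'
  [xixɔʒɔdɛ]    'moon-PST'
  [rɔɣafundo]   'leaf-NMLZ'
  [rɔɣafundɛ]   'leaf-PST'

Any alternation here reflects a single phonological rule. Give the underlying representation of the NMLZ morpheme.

/-to/

The NMLZ suffix surfaces as [-do] and [-to], depending on the final segment of the stem.
The PST suffix, which begins with [d], is invariant after every stem; so [d] is not altered by any rule here.
The NMLZ suffix is therefore /-to/ underlyingly, with post-nasal voicing: voiceless stops become voiced after a nasal.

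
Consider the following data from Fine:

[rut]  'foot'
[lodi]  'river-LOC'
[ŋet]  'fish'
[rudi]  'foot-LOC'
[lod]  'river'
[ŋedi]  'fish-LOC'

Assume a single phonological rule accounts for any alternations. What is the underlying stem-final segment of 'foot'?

The stem for 'foot' ends in [d] in [rudi] but [t] in [rut].
But 'river' keeps [d] in both environments ([lodi], [lod]), so there is no rule changing /d/ to [t] in isolation.
The underlying segment must be /t/; voiceless stops become voiced between vowels, yielding [d] there.

/t/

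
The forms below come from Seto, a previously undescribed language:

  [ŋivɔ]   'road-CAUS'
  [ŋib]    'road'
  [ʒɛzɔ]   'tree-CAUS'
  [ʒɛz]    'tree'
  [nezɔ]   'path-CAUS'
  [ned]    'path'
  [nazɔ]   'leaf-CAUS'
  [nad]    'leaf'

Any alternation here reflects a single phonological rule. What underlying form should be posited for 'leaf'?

'leaf' shows [z] ~ [d] at the end of the stem ([nazɔ] vs [nad]).
If /z/ were underlying and a rule turned it into [d] in isolation, 'tree' would also alternate; but it has [z] in both [ʒɛzɔ] and [ʒɛz].
Therefore /d/ is basic and [z] is derived by intervocalic spirantization (voiced stops become fricatives between vowels).

/nad/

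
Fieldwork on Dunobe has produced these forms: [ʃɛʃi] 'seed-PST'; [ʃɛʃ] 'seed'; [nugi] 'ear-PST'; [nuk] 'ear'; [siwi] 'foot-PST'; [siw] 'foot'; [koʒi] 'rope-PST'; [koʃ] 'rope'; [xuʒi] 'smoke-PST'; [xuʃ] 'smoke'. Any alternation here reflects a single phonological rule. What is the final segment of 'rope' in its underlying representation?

'rope' shows [ʒ] ~ [ʃ] at the end of the stem ([koʒi] vs [koʃ]).
Compare 'seed', with invariant [ʃ] in [ʃɛʃi] and [ʃɛʃ]: an analysis with underlying /ʃ/ and a rule producing [ʒ] before the PST suffix would wrongly predict alternation here too.
The alternation reflects word-final obstruent devoicing: voiced obstruents become voiceless word-finally. /ʒ/ is underlying.

/ʒ/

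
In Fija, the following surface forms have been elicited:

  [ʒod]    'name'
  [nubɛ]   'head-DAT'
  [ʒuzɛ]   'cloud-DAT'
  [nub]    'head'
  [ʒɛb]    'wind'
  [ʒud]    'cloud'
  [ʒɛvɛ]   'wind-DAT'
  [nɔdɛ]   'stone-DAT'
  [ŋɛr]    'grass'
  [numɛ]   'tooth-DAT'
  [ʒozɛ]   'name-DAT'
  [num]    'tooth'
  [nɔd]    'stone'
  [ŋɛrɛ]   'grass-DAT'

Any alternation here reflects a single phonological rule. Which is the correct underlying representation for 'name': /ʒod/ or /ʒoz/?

The stem for 'name' ends in [d] in [ʒod] but [z] in [ʒozɛ].
The stem 'stone' ([nɔd], [nɔdɛ]) shows [d] unchanged in both environments, so [d] cannot be basic with [z] derived before the DAT suffix.
The underlying segment must be /z/; voiced fricatives become stops word-finally, yielding [d] there.

/ʒoz/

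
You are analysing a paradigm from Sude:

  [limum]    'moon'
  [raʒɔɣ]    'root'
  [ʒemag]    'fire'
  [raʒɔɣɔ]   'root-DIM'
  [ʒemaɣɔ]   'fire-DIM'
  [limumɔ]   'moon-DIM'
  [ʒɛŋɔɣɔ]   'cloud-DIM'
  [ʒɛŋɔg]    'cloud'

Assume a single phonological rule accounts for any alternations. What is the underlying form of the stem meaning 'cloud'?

The root 'cloud' surfaces as [ʒɛŋɔg] and [ʒɛŋɔɣɔ], with a stem-final [g] ~ [ɣ] alternation.
If /ɣ/ were underlying and a rule turned it into [g] in isolation, 'root' would also alternate; but it has [ɣ] in both [raʒɔɣ] and [raʒɔɣɔ].
The alternation reflects intervocalic spirantization: voiced stops become fricatives between vowels. /g/ is underlying.
The underlying form of 'cloud' is therefore /ʒɛŋɔg/.

/ʒɛŋɔg/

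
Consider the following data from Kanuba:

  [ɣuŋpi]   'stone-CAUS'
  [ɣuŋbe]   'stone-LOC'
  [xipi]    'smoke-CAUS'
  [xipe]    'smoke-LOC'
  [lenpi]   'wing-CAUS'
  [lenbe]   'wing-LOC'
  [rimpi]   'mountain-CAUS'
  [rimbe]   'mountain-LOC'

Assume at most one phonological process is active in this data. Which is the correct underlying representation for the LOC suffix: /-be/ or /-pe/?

The LOC morpheme has two allomorphs, [-be] and [-pe].
By contrast the CAUS suffix keeps its initial [p] throughout — that segment must be underlying.
So the underlying form is /-be/, and voiced stops become voiceless after a vowel.

/-be/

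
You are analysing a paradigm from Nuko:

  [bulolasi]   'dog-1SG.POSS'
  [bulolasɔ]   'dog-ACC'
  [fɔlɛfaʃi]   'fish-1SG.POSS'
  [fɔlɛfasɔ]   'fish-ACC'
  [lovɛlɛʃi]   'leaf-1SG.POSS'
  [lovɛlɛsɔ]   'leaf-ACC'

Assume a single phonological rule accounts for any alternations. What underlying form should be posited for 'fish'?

The root 'fish' surfaces as [fɔlɛfaʃi] and [fɔlɛfasɔ], with a stem-final [ʃ] ~ [s] alternation.
But 'dog' keeps [s] in both environments ([bulolasi], [bulolasɔ]), so there is no rule changing /s/ to [ʃ] before the 1SG.POSS suffix.
Therefore /ʃ/ is basic and [s] is derived by depalatalization (palato-alveolar /ʃ/ becomes [s] when no front vowel follows).
So 'fish' = /fɔlɛfaʃ/.

/fɔlɛfaʃ/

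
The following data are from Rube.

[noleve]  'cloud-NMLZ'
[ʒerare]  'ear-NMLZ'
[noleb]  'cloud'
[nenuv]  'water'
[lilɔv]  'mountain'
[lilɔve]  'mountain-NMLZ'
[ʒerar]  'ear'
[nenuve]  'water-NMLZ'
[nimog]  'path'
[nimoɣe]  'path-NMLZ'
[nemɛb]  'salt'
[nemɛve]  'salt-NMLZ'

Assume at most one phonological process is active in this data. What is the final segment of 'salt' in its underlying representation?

/b/

'salt' shows [b] ~ [v] at the end of the stem ([nemɛb] vs [nemɛve]).
Compare 'mountain', with invariant [v] in [lilɔv] and [lilɔve]: an analysis with underlying /v/ and a rule producing [b] in isolation would wrongly predict alternation here too.
So /b/ is underlying, and a rule of intervocalic spirantization — voiced stops become fricatives between vowels — gives [v].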